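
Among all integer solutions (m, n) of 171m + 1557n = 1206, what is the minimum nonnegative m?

gcd(1557, 171):
  1557 = 9×171 + 18
  171 = 9×18 + 9
  18 = 2×9
so gcd(1557, 171) = 9.
9 divides 1206, so solutions exist.
Back-substitute for Bézout coefficients:
  9 = 171 - 9×18
  ... = 171×(82) + 1557×(-9)
Scale by 1206/9 = 134: (m₀, n₀) = (10988, -1206).
General solution: m = 10988 + 173t, n = -1206 - 19t for integer t.
m ≥ 0: smallest is 10988 mod 173 = 89 (at t = -63), with n = -9.

89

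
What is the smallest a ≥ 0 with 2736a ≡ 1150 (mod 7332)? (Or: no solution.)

gcd(7332, 2736):
  7332 = 2×2736 + 1860
  2736 = 1×1860 + 876
  1860 = 2×876 + 108
  876 = 8×108 + 12
  108 = 9×12
so gcd(7332, 2736) = 12.
12 does not divide 1150, so the congruence has no solution.

no solution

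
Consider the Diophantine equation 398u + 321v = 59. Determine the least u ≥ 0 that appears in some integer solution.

130

gcd(398, 321):
  398 = 1×321 + 77
  321 = 4×77 + 13
  77 = 5×13 + 12
  13 = 1×12 + 1
  12 = 12×1
so gcd(398, 321) = 1.
1 divides 59, so solutions exist.
Back-substitute for Bézout coefficients:
  1 = 13 - 1×12
  ... = 398×(-25) + 321×(31)
Scale by 59/1 = 59: (u₀, v₀) = (-1475, 1829).
General solution: u = -1475 + 321t, v = 1829 - 398t for integer t.
u ≥ 0: smallest is -1475 mod 321 = 130 (at t = 5), with v = -161.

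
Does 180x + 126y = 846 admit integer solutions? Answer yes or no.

gcd(180, 126) = 18  (180 = 1·126 + 54, 126 = 2·54 + 18, 54 = 3·18).
18 divides 846, so integer solutions exist.

yes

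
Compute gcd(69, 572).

1

gcd(572, 69):
  572 = 8×69 + 20
  69 = 3×20 + 9
  20 = 2×9 + 2
  9 = 4×2 + 1
  2 = 2×1
so gcd(572, 69) = 1.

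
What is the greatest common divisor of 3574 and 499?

gcd(3574, 499):
  3574 = 7·499 + 81
  499 = 6·81 + 13
  81 = 6·13 + 3
  13 = 4·3 + 1
  3 = 3·1
so gcd(3574, 499) = 1.

1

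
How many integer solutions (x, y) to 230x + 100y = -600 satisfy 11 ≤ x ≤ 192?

gcd(230, 100) = 10  (230 = 2·100 + 30, 100 = 3·30 + 10, 30 = 3·10).
Back-substituting, 230·(-3) + 100·(7) = 10.
Scale by -60: particular solution (180, -420); reduce x mod 10: (0, -6).
General solution: x = 0 + 10t, y = -6 - 23t for integer t.
11 ≤ 0 + 10t ≤ 192 gives t ∈ [2, 19], which is 18 values.

18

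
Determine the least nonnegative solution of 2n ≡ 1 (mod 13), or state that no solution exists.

gcd(13, 2) = 1.
1 divides 1, so solutions exist.
By Bézout, 2×(-6) + 13×(1) = 1.
So 2×(-6) ≡ 1 (mod 13); multiply by 1: n ≡ -6 (mod 13).
Smallest nonnegative: n = -6 mod 13 = 7.

7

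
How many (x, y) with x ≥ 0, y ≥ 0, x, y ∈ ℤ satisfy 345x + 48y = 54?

0

gcd(345, 48) = 3.
By Bézout, 345*(-5) + 48*(36) = 3.
One solution: (6, -42).
General: x = 6 + 16t, y = -42 - 115t.
x ≥ 0 ⇒ t ≥ 0; y ≥ 0 ⇒ t ≤ -1. So t ∈ [0, -1]: 0 solutions.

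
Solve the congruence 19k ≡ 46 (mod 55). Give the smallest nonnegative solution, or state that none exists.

gcd(55, 19) = 1  (55 = 2·19 + 17, 19 = 1·17 + 2, 17 = 8·2 + 1, 2 = 2·1).
1 divides 46, so solutions exist.
Back-substituting, 19·(-26) + 55·(9) = 1.
So 19·(-26) ≡ 1 (mod 55); multiply by 46: k ≡ -1196 (mod 55).
Smallest nonnegative: k = -1196 mod 55 = 14.

14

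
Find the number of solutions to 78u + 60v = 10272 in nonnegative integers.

gcd(78, 60) = 6  (78 = 1*60 + 18, 60 = 3*18 + 6, 18 = 3*6).
Back-substituting, 78*(-3) + 60*(4) = 6.
Scale by 1712: one solution is (-5136, 6848). Reduce u mod 10: (4, 166).
General: u = 4 + 10t, v = 166 - 13t.
u ≥ 0 ⇒ t ≥ 0; v ≥ 0 ⇒ t ≤ 12. So t ∈ [0, 12]: 13 solutions.

13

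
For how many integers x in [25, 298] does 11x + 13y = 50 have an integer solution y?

gcd(13, 11) = 1.
By Bézout, 11×(6) + 13×(-5) = 1.
Particular solution: (1, 3).
General solution: x = 1 + 13t, y = 3 - 11t for integer t.
25 ≤ 1 + 13t ≤ 298 gives t ∈ [2, 22], which is 21 values.

21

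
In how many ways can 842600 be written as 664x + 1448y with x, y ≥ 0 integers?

gcd(1448, 664):
  1448 = 2*664 + 120
  664 = 5*120 + 64
  120 = 1*64 + 56
  64 = 1*56 + 8
  56 = 7*8
so gcd(1448, 664) = 8.
Back-substitute for Bézout coefficients:
  8 = 64 - 1*56
  ... = 664*(24) + 1448*(-11)
Scale by 105325: one solution is (2527800, -1158575). Reduce x mod 181: (135, 520).
General: x = 135 + 181t, y = 520 - 83t.
x ≥ 0 ⇒ t ≥ 0; y ≥ 0 ⇒ t ≤ 6. So t ∈ [0, 6]: 7 solutions.

7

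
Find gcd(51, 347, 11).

1

gcd(347, 51):
  347 = 6·51 + 41
  51 = 1·41 + 10
  41 = 4·10 + 1
  10 = 10·1
so gcd(347, 51) = 1.
gcd(1, 11) = 1.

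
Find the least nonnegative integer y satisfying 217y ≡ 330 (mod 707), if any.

no solution

gcd(707, 217) = 7  (707 = 3×217 + 56, 217 = 3×56 + 49, 56 = 1×49 + 7, 49 = 7×7).
7 does not divide 330, so the congruence has no solution.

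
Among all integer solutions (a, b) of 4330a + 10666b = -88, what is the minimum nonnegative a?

3185

gcd(10666, 4330) = 2  (10666 = 2*4330 + 2006, 4330 = 2*2006 + 318, 2006 = 6*318 + 98, 318 = 3*98 + 24, 98 = 4*24 + 2, 24 = 12*2).
2 divides -88, so solutions exist.
Back-substituting, 4330*(-436) + 10666*(177) = 2.
Scale by -88/2 = -44: (a₀, b₀) = (19184, -7788).
General solution: a = 19184 + 5333t, b = -7788 - 2165t for integer t.
a ≥ 0: smallest is 19184 mod 5333 = 3185 (at t = -3), with b = -1293.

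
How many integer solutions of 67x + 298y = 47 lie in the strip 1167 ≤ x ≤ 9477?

gcd(298, 67) = 1.
By Bézout, 67*(129) + 298*(-29) = 1.
Particular solution: (103, -23).
General solution: x = 103 + 298t, y = -23 - 67t for integer t.
1167 ≤ 103 + 298t ≤ 9477 gives t ∈ [4, 31], which is 28 values.

28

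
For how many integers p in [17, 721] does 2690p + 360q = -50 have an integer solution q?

gcd(2690, 360) = 10.
By Bézout, 2690*(17) + 360*(-127) = 10.
Particular solution: (23, -172).
General solution: p = 23 + 36t, q = -172 - 269t for integer t.
17 ≤ 23 + 36t ≤ 721 gives t ∈ [0, 19], which is 20 values.

20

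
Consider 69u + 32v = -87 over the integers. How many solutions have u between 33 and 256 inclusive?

7

gcd(69, 32) = 1  (69 = 2*32 + 5, 32 = 6*5 + 2, 5 = 2*2 + 1, 2 = 2*1).
Back-substituting, 69*(13) + 32*(-28) = 1.
Scale by -87: particular solution (-1131, 2436); reduce u mod 32: (21, -48).
General solution: u = 21 + 32t, v = -48 - 69t for integer t.
33 ≤ 21 + 32t ≤ 256 gives t ∈ [1, 7], which is 7 values.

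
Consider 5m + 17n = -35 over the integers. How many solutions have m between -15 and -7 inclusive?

gcd(17, 5) = 1.
By Bézout, 5*(7) + 17*(-2) = 1.
Particular solution: (10, -5).
General solution: m = 10 + 17t, n = -5 - 5t for integer t.
-15 ≤ 10 + 17t ≤ -7 gives t ∈ [-1, -1], which is 1 value.

1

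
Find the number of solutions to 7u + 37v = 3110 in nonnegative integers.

12

gcd(37, 7) = 1  (37 = 5×7 + 2, 7 = 3×2 + 1, 2 = 2×1).
Back-substituting, 7×(16) + 37×(-3) = 1.
Scale by 3110: one solution is (49760, -9330). Reduce u mod 37: (32, 78).
General: u = 32 + 37t, v = 78 - 7t.
u ≥ 0 ⇒ t ≥ 0; v ≥ 0 ⇒ t ≤ 11. So t ∈ [0, 11]: 12 solutions.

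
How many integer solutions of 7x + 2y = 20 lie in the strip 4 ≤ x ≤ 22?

gcd(7, 2) = 1.
By Bézout, 7·(1) + 2·(-3) = 1.
Particular solution: (0, 10).
General solution: x = 0 + 2t, y = 10 - 7t for integer t.
4 ≤ 0 + 2t ≤ 22 gives t ∈ [2, 11], which is 10 values.

10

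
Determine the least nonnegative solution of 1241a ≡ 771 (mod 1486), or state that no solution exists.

gcd(1486, 1241):
  1486 = 1·1241 + 245
  1241 = 5·245 + 16
  245 = 15·16 + 5
  16 = 3·5 + 1
  5 = 5·1
so gcd(1486, 1241) = 1.
1 divides 771, so solutions exist.
Back-substitute for Bézout coefficients:
  1 = 16 - 3·5
  ... = 1241·(279) + 1486·(-233)
So 1241·(279) ≡ 1 (mod 1486); multiply by 771: a ≡ 215109 (mod 1486).
Smallest nonnegative: a = 215109 mod 1486 = 1125.

1125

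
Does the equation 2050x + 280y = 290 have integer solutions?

yes

gcd(2050, 280) = 10  (2050 = 7×280 + 90, 280 = 3×90 + 10, 90 = 9×10).
10 divides 290, so integer solutions exist.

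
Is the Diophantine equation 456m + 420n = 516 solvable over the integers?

yes

gcd(456, 420) = 12  (456 = 1·420 + 36, 420 = 11·36 + 24, 36 = 1·24 + 12, 24 = 2·12).
12 divides 516, so integer solutions exist.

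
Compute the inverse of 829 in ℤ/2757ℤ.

2032

gcd(2757, 829) = 1  (2757 = 3·829 + 270, 829 = 3·270 + 19, 270 = 14·19 + 4, 19 = 4·4 + 3, 4 = 1·3 + 1, 3 = 3·1).
Back-substituting, 829·(-725) + 2757·(218) = 1.
So 829·-725 ≡ 1 (mod 2757), and -725 mod 2757 = 2032.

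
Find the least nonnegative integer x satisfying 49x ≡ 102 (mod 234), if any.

gcd(234, 49):
  234 = 4×49 + 38
  49 = 1×38 + 11
  38 = 3×11 + 5
  11 = 2×5 + 1
  5 = 5×1
so gcd(234, 49) = 1.
1 divides 102, so solutions exist.
Back-substitute for Bézout coefficients:
  1 = 11 - 2×5
  ... = 49×(43) + 234×(-9)
So 49×(43) ≡ 1 (mod 234); multiply by 102: x ≡ 4386 (mod 234).
Smallest nonnegative: x = 4386 mod 234 = 174.

174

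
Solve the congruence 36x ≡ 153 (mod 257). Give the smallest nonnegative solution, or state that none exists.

197

gcd(257, 36) = 1  (257 = 7*36 + 5, 36 = 7*5 + 1, 5 = 5*1).
1 divides 153, so solutions exist.
Back-substituting, 36*(50) + 257*(-7) = 1.
So 36*(50) ≡ 1 (mod 257); multiply by 153: x ≡ 7650 (mod 257).
Smallest nonnegative: x = 7650 mod 257 = 197.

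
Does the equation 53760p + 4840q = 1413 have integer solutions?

gcd(53760, 4840) = 40.
40 does not divide 1413 (remainder 13), so no integer solutions.

no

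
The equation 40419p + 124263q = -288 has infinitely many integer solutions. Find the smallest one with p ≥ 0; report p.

3142

gcd(124263, 40419) = 9.
9 divides -288, so solutions exist.
By Bézout, 40419·(-2687) + 124263·(874) = 9.
Scale by -288/9 = -32: (p₀, q₀) = (85984, -27968).
General solution: p = 85984 + 13807t, q = -27968 - 4491t for integer t.
p ≥ 0: smallest is 85984 mod 13807 = 3142 (at t = -6), with q = -1022.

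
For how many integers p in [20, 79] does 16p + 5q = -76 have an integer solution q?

gcd(16, 5) = 1  (16 = 3·5 + 1, 5 = 5·1).
Back-substituting, 16·(1) + 5·(-3) = 1.
Scale by -76: particular solution (-76, 228); reduce p mod 5: (4, -28).
General solution: p = 4 + 5t, q = -28 - 16t for integer t.
20 ≤ 4 + 5t ≤ 79 gives t ∈ [4, 15], which is 12 values.

12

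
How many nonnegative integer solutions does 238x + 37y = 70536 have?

gcd(238, 37) = 1  (238 = 6×37 + 16, 37 = 2×16 + 5, 16 = 3×5 + 1, 5 = 5×1).
Back-substituting, 238×(7) + 37×(-45) = 1.
Scale by 70536: one solution is (493752, -3174120). Reduce x mod 37: (24, 1752).
General: x = 24 + 37t, y = 1752 - 238t.
x ≥ 0 ⇒ t ≥ 0; y ≥ 0 ⇒ t ≤ 7. So t ∈ [0, 7]: 8 solutions.

8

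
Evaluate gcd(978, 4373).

gcd(4373, 978):
  4373 = 4*978 + 461
  978 = 2*461 + 56
  461 = 8*56 + 13
  56 = 4*13 + 4
  13 = 3*4 + 1
  4 = 4*1
so gcd(4373, 978) = 1.

1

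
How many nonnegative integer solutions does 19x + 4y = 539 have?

7

gcd(19, 4) = 1  (19 = 4·4 + 3, 4 = 1·3 + 1, 3 = 3·1).
Back-substituting, 19·(-1) + 4·(5) = 1.
Scale by 539: one solution is (-539, 2695). Reduce x mod 4: (1, 130).
General: x = 1 + 4t, y = 130 - 19t.
x ≥ 0 ⇒ t ≥ 0; y ≥ 0 ⇒ t ≤ 6. So t ∈ [0, 6]: 7 solutions.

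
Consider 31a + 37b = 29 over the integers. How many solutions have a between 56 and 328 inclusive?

8

gcd(37, 31) = 1  (37 = 1×31 + 6, 31 = 5×6 + 1, 6 = 6×1).
Back-substituting, 31×(6) + 37×(-5) = 1.
Scale by 29: particular solution (174, -145); reduce a mod 37: (26, -21).
General solution: a = 26 + 37t, b = -21 - 31t for integer t.
56 ≤ 26 + 37t ≤ 328 gives t ∈ [1, 8], which is 8 values.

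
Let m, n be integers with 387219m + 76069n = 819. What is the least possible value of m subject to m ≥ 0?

4327

gcd(387219, 76069) = 7  (387219 = 5*76069 + 6874, 76069 = 11*6874 + 455, 6874 = 15*455 + 49, 455 = 9*49 + 14, 49 = 3*14 + 7, 14 = 2*7).
7 divides 819, so solutions exist.
Back-substituting, 387219*(4681) + 76069*(-23828) = 7.
Scale by 819/7 = 117: (m₀, n₀) = (547677, -2787876).
General solution: m = 547677 + 10867t, n = -2787876 - 55317t for integer t.
m ≥ 0: smallest is 547677 mod 10867 = 4327 (at t = -50), with n = -22026.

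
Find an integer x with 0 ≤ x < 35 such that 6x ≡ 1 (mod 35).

gcd(35, 6):
  35 = 5·6 + 5
  6 = 1·5 + 1
  5 = 5·1
so gcd(35, 6) = 1.
Back-substitute for Bézout coefficients:
  1 = 6 - 1·5
  ... = 6·(6) + 35·(-1)
So 6·6 ≡ 1 (mod 35), and 6 mod 35 = 6.

6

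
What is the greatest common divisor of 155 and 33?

1

gcd(155, 33):
  155 = 4·33 + 23
  33 = 1·23 + 10
  23 = 2·10 + 3
  10 = 3·3 + 1
  3 = 3·1
so gcd(155, 33) = 1.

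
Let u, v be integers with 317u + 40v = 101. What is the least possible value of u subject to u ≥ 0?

33

gcd(317, 40) = 1.
1 divides 101, so solutions exist.
By Bézout, 317·(13) + 40·(-103) = 1.
Scale by 101/1 = 101: (u₀, v₀) = (1313, -10403).
General solution: u = 1313 + 40t, v = -10403 - 317t for integer t.
u ≥ 0: smallest is 1313 mod 40 = 33 (at t = -32), with v = -259.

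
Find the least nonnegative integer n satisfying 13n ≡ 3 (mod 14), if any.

11

gcd(14, 13) = 1  (14 = 1·13 + 1, 13 = 13·1).
1 divides 3, so solutions exist.
Back-substituting, 13·(-1) + 14·(1) = 1.
So 13·(-1) ≡ 1 (mod 14); multiply by 3: n ≡ -3 (mod 14).
Smallest nonnegative: n = -3 mod 14 = 11.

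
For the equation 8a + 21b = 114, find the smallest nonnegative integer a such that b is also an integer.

9

gcd(21, 8):
  21 = 2*8 + 5
  8 = 1*5 + 3
  5 = 1*3 + 2
  3 = 1*2 + 1
  2 = 2*1
so gcd(21, 8) = 1.
1 divides 114, so solutions exist.
Back-substitute for Bézout coefficients:
  1 = 3 - 1*2
  ... = 8*(8) + 21*(-3)
Scale by 114/1 = 114: (a₀, b₀) = (912, -342).
General solution: a = 912 + 21t, b = -342 - 8t for integer t.
a ≥ 0: smallest is 912 mod 21 = 9 (at t = -43), with b = 2.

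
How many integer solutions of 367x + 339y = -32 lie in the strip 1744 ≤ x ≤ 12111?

gcd(367, 339):
  367 = 1×339 + 28
  339 = 12×28 + 3
  28 = 9×3 + 1
  3 = 3×1
so gcd(367, 339) = 1.
Back-substitute for Bézout coefficients:
  1 = 28 - 9×3
  ... = 367×(109) + 339×(-118)
Scale by -32: particular solution (-3488, 3776); reduce x mod 339: (241, -261).
General solution: x = 241 + 339t, y = -261 - 367t for integer t.
1744 ≤ 241 + 339t ≤ 12111 gives t ∈ [5, 35], which is 31 values.

31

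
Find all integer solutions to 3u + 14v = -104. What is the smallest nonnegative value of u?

12

gcd(14, 3):
  14 = 4×3 + 2
  3 = 1×2 + 1
  2 = 2×1
so gcd(14, 3) = 1.
1 divides -104, so solutions exist.
Back-substitute for Bézout coefficients:
  1 = 3 - 1×2
  ... = 3×(5) + 14×(-1)
Scale by -104/1 = -104: (u₀, v₀) = (-520, 104).
General solution: u = -520 + 14t, v = 104 - 3t for integer t.
u ≥ 0: smallest is -520 mod 14 = 12 (at t = 38), with v = -10.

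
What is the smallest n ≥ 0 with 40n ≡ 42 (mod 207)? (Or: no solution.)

177

gcd(207, 40) = 1.
1 divides 42, so solutions exist.
By Bézout, 40*(88) + 207*(-17) = 1.
So 40*(88) ≡ 1 (mod 207); multiply by 42: n ≡ 3696 (mod 207).
Smallest nonnegative: n = 3696 mod 207 = 177.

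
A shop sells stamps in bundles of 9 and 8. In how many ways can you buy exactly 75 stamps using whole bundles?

Need nonnegative integers with 9j + 8k = 75.
gcd(9, 8) = 1, and 9·(1) + 8·(-1) = 1.
So (j₀, k₀) = (75, -75); general j = 75 + 8t, k = -75 - 9t.
j ≥ 0 ⇒ t ≥ -9; k ≥ 0 ⇒ t ≤ -9. That's 1 value of t.

1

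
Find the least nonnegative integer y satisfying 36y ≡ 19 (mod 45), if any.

gcd(45, 36):
  45 = 1*36 + 9
  36 = 4*9
so gcd(45, 36) = 9.
9 does not divide 19, so the congruence has no solution.

no solution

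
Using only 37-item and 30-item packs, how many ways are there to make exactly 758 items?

1

Need nonnegative integers with 37j + 30k = 758.
gcd(37, 30) = 1, and 37·(13) + 30·(-16) = 1.
So (j₀, k₀) = (9854, -12128); general j = 9854 + 30t, k = -12128 - 37t.
j ≥ 0 ⇒ t ≥ -328; k ≥ 0 ⇒ t ≤ -328. That's 1 value of t.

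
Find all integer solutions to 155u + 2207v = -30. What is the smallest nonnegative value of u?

71

gcd(2207, 155) = 1.
1 divides -30, so solutions exist.
By Bézout, 155×(954) + 2207×(-67) = 1.
Scale by -30/1 = -30: (u₀, v₀) = (-28620, 2010).
General solution: u = -28620 + 2207t, v = 2010 - 155t for integer t.
u ≥ 0: smallest is -28620 mod 2207 = 71 (at t = 13), with v = -5.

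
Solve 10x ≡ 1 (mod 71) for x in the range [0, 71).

64

gcd(71, 10):
  71 = 7*10 + 1
  10 = 10*1
so gcd(71, 10) = 1.
Back-substitute for Bézout coefficients:
  1 = 71 - 7*10
  ... = 10*(-7) + 71*(1)
So 10*-7 ≡ 1 (mod 71), and -7 mod 71 = 64.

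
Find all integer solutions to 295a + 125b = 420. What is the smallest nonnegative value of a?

gcd(295, 125):
  295 = 2×125 + 45
  125 = 2×45 + 35
  45 = 1×35 + 10
  35 = 3×10 + 5
  10 = 2×5
so gcd(295, 125) = 5.
5 divides 420, so solutions exist.
Back-substitute for Bézout coefficients:
  5 = 35 - 3×10
  ... = 295×(-11) + 125×(26)
Scale by 420/5 = 84: (a₀, b₀) = (-924, 2184).
General solution: a = -924 + 25t, b = 2184 - 59t for integer t.
a ≥ 0: smallest is -924 mod 25 = 1 (at t = 37), with b = 1.

1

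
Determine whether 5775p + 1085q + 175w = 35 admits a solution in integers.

yes

gcd(5775, 1085) = 35.
gcd(35, 175) = 35.
35 divides 35, so integer solutions exist.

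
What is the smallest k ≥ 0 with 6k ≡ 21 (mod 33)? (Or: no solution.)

9

gcd(33, 6) = 3.
3 divides 21, so solutions exist.
By Bézout, 6*(-5) + 33*(1) = 3.
So 6*(-5) ≡ 3 (mod 33); multiply by 7: k ≡ -35 (mod 11).
Smallest nonnegative: k = -35 mod 11 = 9.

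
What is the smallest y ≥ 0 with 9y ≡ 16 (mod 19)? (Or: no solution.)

gcd(19, 9) = 1  (19 = 2·9 + 1, 9 = 9·1).
1 divides 16, so solutions exist.
Back-substituting, 9·(-2) + 19·(1) = 1.
So 9·(-2) ≡ 1 (mod 19); multiply by 16: y ≡ -32 (mod 19).
Smallest nonnegative: y = -32 mod 19 = 6.

6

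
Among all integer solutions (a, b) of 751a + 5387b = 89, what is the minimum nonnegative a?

4512

gcd(5387, 751):
  5387 = 7×751 + 130
  751 = 5×130 + 101
  130 = 1×101 + 29
  101 = 3×29 + 14
  29 = 2×14 + 1
  14 = 14×1
so gcd(5387, 751) = 1.
1 divides 89, so solutions exist.
Back-substitute for Bézout coefficients:
  1 = 29 - 2×14
  ... = 751×(-373) + 5387×(52)
Scale by 89/1 = 89: (a₀, b₀) = (-33197, 4628).
General solution: a = -33197 + 5387t, b = 4628 - 751t for integer t.
a ≥ 0: smallest is -33197 mod 5387 = 4512 (at t = 7), with b = -629.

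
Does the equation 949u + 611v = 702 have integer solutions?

gcd(949, 611) = 13  (949 = 1·611 + 338, 611 = 1·338 + 273, 338 = 1·273 + 65, 273 = 4·65 + 13, 65 = 5·13).
13 divides 702, so integer solutions exist.

yes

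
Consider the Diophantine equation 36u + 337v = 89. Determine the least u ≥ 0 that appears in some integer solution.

gcd(337, 36) = 1  (337 = 9·36 + 13, 36 = 2·13 + 10, 13 = 1·10 + 3, 10 = 3·3 + 1, 3 = 3·1).
1 divides 89, so solutions exist.
Back-substituting, 36·(103) + 337·(-11) = 1.
Scale by 89/1 = 89: (u₀, v₀) = (9167, -979).
General solution: u = 9167 + 337t, v = -979 - 36t for integer t.
u ≥ 0: smallest is 9167 mod 337 = 68 (at t = -27), with v = -7.

68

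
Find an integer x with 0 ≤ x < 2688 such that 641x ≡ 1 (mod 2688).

gcd(2688, 641) = 1.
By Bézout, 641×(-1279) + 2688×(305) = 1.
So 641×-1279 ≡ 1 (mod 2688), and -1279 mod 2688 = 1409.

1409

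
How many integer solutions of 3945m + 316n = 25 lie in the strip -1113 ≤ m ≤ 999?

7

gcd(3945, 316) = 1.
By Bézout, 3945·(-95) + 316·(1186) = 1.
Particular solution: (153, -1910).
General solution: m = 153 + 316t, n = -1910 - 3945t for integer t.
-1113 ≤ 153 + 316t ≤ 999 gives t ∈ [-4, 2], which is 7 values.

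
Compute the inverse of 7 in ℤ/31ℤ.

9

gcd(31, 7) = 1.
By Bézout, 7*(9) + 31*(-2) = 1.
So 7*9 ≡ 1 (mod 31), and 9 mod 31 = 9.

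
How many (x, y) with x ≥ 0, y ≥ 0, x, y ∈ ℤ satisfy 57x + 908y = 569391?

gcd(908, 57):
  908 = 15×57 + 53
  57 = 1×53 + 4
  53 = 13×4 + 1
  4 = 4×1
so gcd(908, 57) = 1.
Back-substitute for Bézout coefficients:
  1 = 53 - 13×4
  ... = 57×(-223) + 908×(14)
Scale by 569391: one solution is (-126974193, 7971474). Reduce x mod 908: (527, 594).
General: x = 527 + 908t, y = 594 - 57t.
x ≥ 0 ⇒ t ≥ 0; y ≥ 0 ⇒ t ≤ 10. So t ∈ [0, 10]: 11 solutions.

11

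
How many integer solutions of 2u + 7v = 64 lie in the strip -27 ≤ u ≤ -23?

gcd(7, 2) = 1.
By Bézout, 2*(-3) + 7*(1) = 1.
Particular solution: (4, 8).
General solution: u = 4 + 7t, v = 8 - 2t for integer t.
-27 ≤ 4 + 7t ≤ -23 gives t ∈ [-4, -4], which is 1 value.

1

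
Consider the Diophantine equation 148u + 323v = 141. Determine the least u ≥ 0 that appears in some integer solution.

169

gcd(323, 148) = 1  (323 = 2·148 + 27, 148 = 5·27 + 13, 27 = 2·13 + 1, 13 = 13·1).
1 divides 141, so solutions exist.
Back-substituting, 148·(-24) + 323·(11) = 1.
Scale by 141/1 = 141: (u₀, v₀) = (-3384, 1551).
General solution: u = -3384 + 323t, v = 1551 - 148t for integer t.
u ≥ 0: smallest is -3384 mod 323 = 169 (at t = 11), with v = -77.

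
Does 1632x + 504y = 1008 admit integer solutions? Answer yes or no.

gcd(1632, 504) = 24  (1632 = 3·504 + 120, 504 = 4·120 + 24, 120 = 5·24).
24 divides 1008, so integer solutions exist.

yes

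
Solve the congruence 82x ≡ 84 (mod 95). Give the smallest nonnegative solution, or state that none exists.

gcd(95, 82) = 1  (95 = 1*82 + 13, 82 = 6*13 + 4, 13 = 3*4 + 1, 4 = 4*1).
1 divides 84, so solutions exist.
Back-substituting, 82*(-22) + 95*(19) = 1.
So 82*(-22) ≡ 1 (mod 95); multiply by 84: x ≡ -1848 (mod 95).
Smallest nonnegative: x = -1848 mod 95 = 52.

52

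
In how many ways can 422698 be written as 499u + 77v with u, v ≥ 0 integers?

11

gcd(499, 77):
  499 = 6×77 + 37
  77 = 2×37 + 3
  37 = 12×3 + 1
  3 = 3×1
so gcd(499, 77) = 1.
Back-substitute for Bézout coefficients:
  1 = 37 - 12×3
  ... = 499×(25) + 77×(-162)
Scale by 422698: one solution is (10567450, -68477076). Reduce u mod 77: (47, 5185).
General: u = 47 + 77t, v = 5185 - 499t.
u ≥ 0 ⇒ t ≥ 0; v ≥ 0 ⇒ t ≤ 10. So t ∈ [0, 10]: 11 solutions.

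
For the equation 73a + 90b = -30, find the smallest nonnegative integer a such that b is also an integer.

gcd(90, 73):
  90 = 1×73 + 17
  73 = 4×17 + 5
  17 = 3×5 + 2
  5 = 2×2 + 1
  2 = 2×1
so gcd(90, 73) = 1.
1 divides -30, so solutions exist.
Back-substitute for Bézout coefficients:
  1 = 5 - 2×2
  ... = 73×(37) + 90×(-30)
Scale by -30/1 = -30: (a₀, b₀) = (-1110, 900).
General solution: a = -1110 + 90t, b = 900 - 73t for integer t.
a ≥ 0: smallest is -1110 mod 90 = 60 (at t = 13), with b = -49.

60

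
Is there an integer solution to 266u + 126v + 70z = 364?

gcd(266, 126) = 14  (266 = 2×126 + 14, 126 = 9×14).
gcd(14, 70) = 14.
14 divides 364, so integer solutions exist.

yes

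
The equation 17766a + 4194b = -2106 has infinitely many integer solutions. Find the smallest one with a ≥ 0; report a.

gcd(17766, 4194) = 18.
18 divides -2106, so solutions exist.
By Bézout, 17766·(-72) + 4194·(305) = 18.
Scale by -2106/18 = -117: (a₀, b₀) = (8424, -35685).
General solution: a = 8424 + 233t, b = -35685 - 987t for integer t.
a ≥ 0: smallest is 8424 mod 233 = 36 (at t = -36), with b = -153.

36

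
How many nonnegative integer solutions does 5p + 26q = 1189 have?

gcd(26, 5) = 1.
By Bézout, 5×(-5) + 26×(1) = 1.
One solution: (9, 44).
General: p = 9 + 26t, q = 44 - 5t.
p ≥ 0 ⇒ t ≥ 0; q ≥ 0 ⇒ t ≤ 8. So t ∈ [0, 8]: 9 solutions.

9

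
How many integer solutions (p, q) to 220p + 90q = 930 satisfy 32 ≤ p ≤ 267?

gcd(220, 90):
  220 = 2*90 + 40
  90 = 2*40 + 10
  40 = 4*10
so gcd(220, 90) = 10.
Back-substitute for Bézout coefficients:
  10 = 90 - 2*40
  ... = 220*(-2) + 90*(5)
Scale by 93: particular solution (-186, 465); reduce p mod 9: (3, 3).
General solution: p = 3 + 9t, q = 3 - 22t for integer t.
32 ≤ 3 + 9t ≤ 267 gives t ∈ [4, 29], which is 26 values.

26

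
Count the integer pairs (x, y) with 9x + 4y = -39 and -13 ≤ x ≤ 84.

24

gcd(9, 4):
  9 = 2*4 + 1
  4 = 4*1
so gcd(9, 4) = 1.
Back-substitute for Bézout coefficients:
  1 = 9 - 2*4
  ... = 9*(1) + 4*(-2)
Scale by -39: particular solution (-39, 78); reduce x mod 4: (1, -12).
General solution: x = 1 + 4t, y = -12 - 9t for integer t.
-13 ≤ 1 + 4t ≤ 84 gives t ∈ [-3, 20], which is 24 values.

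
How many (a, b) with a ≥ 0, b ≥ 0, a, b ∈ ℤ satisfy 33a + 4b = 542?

gcd(33, 4) = 1.
By Bézout, 33·(1) + 4·(-8) = 1.
One solution: (2, 119).
General: a = 2 + 4t, b = 119 - 33t.
a ≥ 0 ⇒ t ≥ 0; b ≥ 0 ⇒ t ≤ 3. So t ∈ [0, 3]: 4 solutions.

4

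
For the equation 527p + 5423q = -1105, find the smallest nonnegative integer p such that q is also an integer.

gcd(5423, 527):
  5423 = 10×527 + 153
  527 = 3×153 + 68
  153 = 2×68 + 17
  68 = 4×17
so gcd(5423, 527) = 17.
17 divides -1105, so solutions exist.
Back-substitute for Bézout coefficients:
  17 = 153 - 2×68
  ... = 527×(-72) + 5423×(7)
Scale by -1105/17 = -65: (p₀, q₀) = (4680, -455).
General solution: p = 4680 + 319t, q = -455 - 31t for integer t.
p ≥ 0: smallest is 4680 mod 319 = 214 (at t = -14), with q = -21.

214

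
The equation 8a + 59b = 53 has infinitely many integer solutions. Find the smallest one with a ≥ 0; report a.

14

gcd(59, 8):
  59 = 7*8 + 3
  8 = 2*3 + 2
  3 = 1*2 + 1
  2 = 2*1
so gcd(59, 8) = 1.
1 divides 53, so solutions exist.
Back-substitute for Bézout coefficients:
  1 = 3 - 1*2
  ... = 8*(-22) + 59*(3)
Scale by 53/1 = 53: (a₀, b₀) = (-1166, 159).
General solution: a = -1166 + 59t, b = 159 - 8t for integer t.
a ≥ 0: smallest is -1166 mod 59 = 14 (at t = 20), with b = -1.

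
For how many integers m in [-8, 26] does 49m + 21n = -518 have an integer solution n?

12

gcd(49, 21) = 7.
By Bézout, 49×(1) + 21×(-2) = 7.
Particular solution: (1, -27).
General solution: m = 1 + 3t, n = -27 - 7t for integer t.
-8 ≤ 1 + 3t ≤ 26 gives t ∈ [-3, 8], which is 12 values.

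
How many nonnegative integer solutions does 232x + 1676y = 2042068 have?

21

gcd(1676, 232):
  1676 = 7*232 + 52
  232 = 4*52 + 24
  52 = 2*24 + 4
  24 = 6*4
so gcd(1676, 232) = 4.
Back-substitute for Bézout coefficients:
  4 = 52 - 2*24
  ... = 232*(-65) + 1676*(9)
Scale by 510517: one solution is (-33183605, 4594653). Reduce x mod 419: (357, 1169).
General: x = 357 + 419t, y = 1169 - 58t.
x ≥ 0 ⇒ t ≥ 0; y ≥ 0 ⇒ t ≤ 20. So t ∈ [0, 20]: 21 solutions.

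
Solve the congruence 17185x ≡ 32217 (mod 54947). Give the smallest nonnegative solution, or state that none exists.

gcd(54947, 17185) = 1.
1 divides 32217, so solutions exist.
By Bézout, 17185·(-12943) + 54947·(4048) = 1.
So 17185·(-12943) ≡ 1 (mod 54947); multiply by 32217: x ≡ -416984631 (mod 54947).
Smallest nonnegative: x = -416984631 mod 54947 = 8152.

8152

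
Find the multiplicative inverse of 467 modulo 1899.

gcd(1899, 467):
  1899 = 4×467 + 31
  467 = 15×31 + 2
  31 = 15×2 + 1
  2 = 2×1
so gcd(1899, 467) = 1.
Back-substitute for Bézout coefficients:
  1 = 31 - 15×2
  ... = 467×(-919) + 1899×(226)
So 467×-919 ≡ 1 (mod 1899), and -919 mod 1899 = 980.

980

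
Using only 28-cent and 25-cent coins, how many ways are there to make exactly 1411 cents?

2

Need nonnegative integers with 28j + 25k = 1411.
gcd(28, 25) = 1, and 28·(-8) + 25·(9) = 1.
So (j₀, k₀) = (-11288, 12699); general j = -11288 + 25t, k = 12699 - 28t.
j ≥ 0 ⇒ t ≥ 452; k ≥ 0 ⇒ t ≤ 453. That's 2 values of t.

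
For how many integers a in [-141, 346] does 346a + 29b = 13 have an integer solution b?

17

gcd(346, 29) = 1  (346 = 11·29 + 27, 29 = 1·27 + 2, 27 = 13·2 + 1, 2 = 2·1).
Back-substituting, 346·(14) + 29·(-167) = 1.
Scale by 13: particular solution (182, -2171); reduce a mod 29: (8, -95).
General solution: a = 8 + 29t, b = -95 - 346t for integer t.
-141 ≤ 8 + 29t ≤ 346 gives t ∈ [-5, 11], which is 17 values.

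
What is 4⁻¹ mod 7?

gcd(7, 4):
  7 = 1*4 + 3
  4 = 1*3 + 1
  3 = 3*1
so gcd(7, 4) = 1.
Back-substitute for Bézout coefficients:
  1 = 4 - 1*3
  ... = 4*(2) + 7*(-1)
So 4*2 ≡ 1 (mod 7), and 2 mod 7 = 2.

2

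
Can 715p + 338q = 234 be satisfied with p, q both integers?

yes

gcd(715, 338):
  715 = 2·338 + 39
  338 = 8·39 + 26
  39 = 1·26 + 13
  26 = 2·13
so gcd(715, 338) = 13.
13 divides 234, so integer solutions exist.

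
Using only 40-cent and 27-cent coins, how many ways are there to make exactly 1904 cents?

Need nonnegative integers with 40j + 27k = 1904.
gcd(40, 27) = 1, and 40·(-2) + 27·(3) = 1.
So (j₀, k₀) = (-3808, 5712); general j = -3808 + 27t, k = 5712 - 40t.
j ≥ 0 ⇒ t ≥ 142; k ≥ 0 ⇒ t ≤ 142. That's 1 value of t.

1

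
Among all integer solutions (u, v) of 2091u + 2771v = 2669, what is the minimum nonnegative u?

gcd(2771, 2091):
  2771 = 1*2091 + 680
  2091 = 3*680 + 51
  680 = 13*51 + 17
  51 = 3*17
so gcd(2771, 2091) = 17.
17 divides 2669, so solutions exist.
Back-substitute for Bézout coefficients:
  17 = 680 - 13*51
  ... = 2091*(-53) + 2771*(40)
Scale by 2669/17 = 157: (u₀, v₀) = (-8321, 6280).
General solution: u = -8321 + 163t, v = 6280 - 123t for integer t.
u ≥ 0: smallest is -8321 mod 163 = 155 (at t = 52), with v = -116.

155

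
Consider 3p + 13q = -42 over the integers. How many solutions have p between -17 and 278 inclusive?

gcd(13, 3) = 1  (13 = 4·3 + 1, 3 = 3·1).
Back-substituting, 3·(-4) + 13·(1) = 1.
Scale by -42: particular solution (168, -42); reduce p mod 13: (12, -6).
General solution: p = 12 + 13t, q = -6 - 3t for integer t.
-17 ≤ 12 + 13t ≤ 278 gives t ∈ [-2, 20], which is 23 values.

23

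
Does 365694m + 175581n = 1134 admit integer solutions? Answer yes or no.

gcd(365694, 175581):
  365694 = 2×175581 + 14532
  175581 = 12×14532 + 1197
  14532 = 12×1197 + 168
  1197 = 7×168 + 21
  168 = 8×21
so gcd(365694, 175581) = 21.
21 divides 1134, so integer solutions exist.

yes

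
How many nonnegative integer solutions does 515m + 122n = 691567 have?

gcd(515, 122) = 1  (515 = 4*122 + 27, 122 = 4*27 + 14, 27 = 1*14 + 13, 14 = 1*13 + 1, 13 = 13*1).
Back-substituting, 515*(-9) + 122*(38) = 1.
Scale by 691567: one solution is (-6224103, 26279546). Reduce m mod 122: (93, 5276).
General: m = 93 + 122t, n = 5276 - 515t.
m ≥ 0 ⇒ t ≥ 0; n ≥ 0 ⇒ t ≤ 10. So t ∈ [0, 10]: 11 solutions.

11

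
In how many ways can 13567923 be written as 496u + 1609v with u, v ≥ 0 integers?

gcd(1609, 496) = 1  (1609 = 3·496 + 121, 496 = 4·121 + 12, 121 = 10·12 + 1, 12 = 12·1).
Back-substituting, 496·(-133) + 1609·(41) = 1.
Scale by 13567923: one solution is (-1804533759, 556284843). Reduce u mod 1609: (1575, 7947).
General: u = 1575 + 1609t, v = 7947 - 496t.
u ≥ 0 ⇒ t ≥ 0; v ≥ 0 ⇒ t ≤ 16. So t ∈ [0, 16]: 17 solutions.

17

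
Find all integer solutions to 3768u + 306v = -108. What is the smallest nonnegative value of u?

18

gcd(3768, 306) = 6.
6 divides -108, so solutions exist.
By Bézout, 3768·(16) + 306·(-197) = 6.
Scale by -108/6 = -18: (u₀, v₀) = (-288, 3546).
General solution: u = -288 + 51t, v = 3546 - 628t for integer t.
u ≥ 0: smallest is -288 mod 51 = 18 (at t = 6), with v = -222.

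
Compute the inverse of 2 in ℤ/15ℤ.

gcd(15, 2) = 1  (15 = 7*2 + 1, 2 = 2*1).
Back-substituting, 2*(-7) + 15*(1) = 1.
So 2*-7 ≡ 1 (mod 15), and -7 mod 15 = 8.

8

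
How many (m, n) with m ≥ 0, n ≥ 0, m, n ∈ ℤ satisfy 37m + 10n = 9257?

25

gcd(37, 10) = 1.
By Bézout, 37*(3) + 10*(-11) = 1.
One solution: (1, 922).
General: m = 1 + 10t, n = 922 - 37t.
m ≥ 0 ⇒ t ≥ 0; n ≥ 0 ⇒ t ≤ 24. So t ∈ [0, 24]: 25 solutions.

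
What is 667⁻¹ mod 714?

319

gcd(714, 667) = 1.
By Bézout, 667*(319) + 714*(-298) = 1.
So 667*319 ≡ 1 (mod 714), and 319 mod 714 = 319.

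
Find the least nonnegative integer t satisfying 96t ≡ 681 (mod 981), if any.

gcd(981, 96):
  981 = 10*96 + 21
  96 = 4*21 + 12
  21 = 1*12 + 9
  12 = 1*9 + 3
  9 = 3*3
so gcd(981, 96) = 3.
3 divides 681, so solutions exist.
Back-substitute for Bézout coefficients:
  3 = 12 - 1*9
  ... = 96*(92) + 981*(-9)
So 96*(92) ≡ 3 (mod 981); multiply by 227: t ≡ 20884 (mod 327).
Smallest nonnegative: t = 20884 mod 327 = 283.

283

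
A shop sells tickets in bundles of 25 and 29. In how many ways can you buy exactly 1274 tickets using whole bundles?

Need nonnegative integers with 25j + 29k = 1274.
gcd(25, 29) = 1, and 25·(7) + 29·(-6) = 1.
So (j₀, k₀) = (8918, -7644); general j = 8918 + 29t, k = -7644 - 25t.
j ≥ 0 ⇒ t ≥ -307; k ≥ 0 ⇒ t ≤ -306. That's 2 values of t.

2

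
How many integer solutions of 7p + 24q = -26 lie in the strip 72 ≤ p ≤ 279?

gcd(24, 7) = 1.
By Bézout, 7×(7) + 24×(-2) = 1.
Particular solution: (10, -4).
General solution: p = 10 + 24t, q = -4 - 7t for integer t.
72 ≤ 10 + 24t ≤ 279 gives t ∈ [3, 11], which is 9 values.

9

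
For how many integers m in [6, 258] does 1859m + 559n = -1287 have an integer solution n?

6

gcd(1859, 559):
  1859 = 3×559 + 182
  559 = 3×182 + 13
  182 = 14×13
so gcd(1859, 559) = 13.
Back-substitute for Bézout coefficients:
  13 = 559 - 3×182
  ... = 1859×(-3) + 559×(10)
Scale by -99: particular solution (297, -990); reduce m mod 43: (39, -132).
General solution: m = 39 + 43t, n = -132 - 143t for integer t.
6 ≤ 39 + 43t ≤ 258 gives t ∈ [0, 5], which is 6 values.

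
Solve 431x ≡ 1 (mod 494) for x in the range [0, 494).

gcd(494, 431):
  494 = 1·431 + 63
  431 = 6·63 + 53
  63 = 1·53 + 10
  53 = 5·10 + 3
  10 = 3·3 + 1
  3 = 3·1
so gcd(494, 431) = 1.
Back-substitute for Bézout coefficients:
  1 = 10 - 3·3
  ... = 431·(-149) + 494·(130)
So 431·-149 ≡ 1 (mod 494), and -149 mod 494 = 345.

345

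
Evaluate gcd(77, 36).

1

gcd(77, 36):
  77 = 2×36 + 5
  36 = 7×5 + 1
  5 = 5×1
so gcd(77, 36) = 1.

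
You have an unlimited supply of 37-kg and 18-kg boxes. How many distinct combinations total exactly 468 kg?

1

Need nonnegative integers with 37j + 18k = 468.
gcd(37, 18) = 1, and 37·(1) + 18·(-2) = 1.
So (j₀, k₀) = (468, -936); general j = 468 + 18t, k = -936 - 37t.
j ≥ 0 ⇒ t ≥ -26; k ≥ 0 ⇒ t ≤ -26. That's 1 value of t.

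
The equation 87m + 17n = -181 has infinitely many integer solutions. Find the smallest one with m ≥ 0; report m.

gcd(87, 17):
  87 = 5·17 + 2
  17 = 8·2 + 1
  2 = 2·1
so gcd(87, 17) = 1.
1 divides -181, so solutions exist.
Back-substitute for Bézout coefficients:
  1 = 17 - 8·2
  ... = 87·(-8) + 17·(41)
Scale by -181/1 = -181: (m₀, n₀) = (1448, -7421).
General solution: m = 1448 + 17t, n = -7421 - 87t for integer t.
m ≥ 0: smallest is 1448 mod 17 = 3 (at t = -85), with n = -26.

3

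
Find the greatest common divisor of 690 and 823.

1

gcd(823, 690):
  823 = 1·690 + 133
  690 = 5·133 + 25
  133 = 5·25 + 8
  25 = 3·8 + 1
  8 = 8·1
so gcd(823, 690) = 1.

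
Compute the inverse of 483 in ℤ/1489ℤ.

gcd(1489, 483) = 1.
By Bézout, 483×(-484) + 1489×(157) = 1.
So 483×-484 ≡ 1 (mod 1489), and -484 mod 1489 = 1005.

1005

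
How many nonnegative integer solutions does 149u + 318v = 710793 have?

gcd(318, 149):
  318 = 2·149 + 20
  149 = 7·20 + 9
  20 = 2·9 + 2
  9 = 4·2 + 1
  2 = 2·1
so gcd(318, 149) = 1.
Back-substitute for Bézout coefficients:
  1 = 9 - 4·2
  ... = 149·(143) + 318·(-67)
Scale by 710793: one solution is (101643399, -47623131). Reduce u mod 318: (105, 2186).
General: u = 105 + 318t, v = 2186 - 149t.
u ≥ 0 ⇒ t ≥ 0; v ≥ 0 ⇒ t ≤ 14. So t ∈ [0, 14]: 15 solutions.

15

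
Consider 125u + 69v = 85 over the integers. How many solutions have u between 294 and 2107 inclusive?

gcd(125, 69) = 1.
By Bézout, 125*(-16) + 69*(29) = 1.
Particular solution: (20, -35).
General solution: u = 20 + 69t, v = -35 - 125t for integer t.
294 ≤ 20 + 69t ≤ 2107 gives t ∈ [4, 30], which is 27 values.

27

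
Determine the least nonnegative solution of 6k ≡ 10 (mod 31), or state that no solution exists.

12

gcd(31, 6) = 1.
1 divides 10, so solutions exist.
By Bézout, 6·(-5) + 31·(1) = 1.
So 6·(-5) ≡ 1 (mod 31); multiply by 10: k ≡ -50 (mod 31).
Smallest nonnegative: k = -50 mod 31 = 12.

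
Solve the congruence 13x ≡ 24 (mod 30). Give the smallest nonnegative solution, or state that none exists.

18

gcd(30, 13) = 1  (30 = 2·13 + 4, 13 = 3·4 + 1, 4 = 4·1).
1 divides 24, so solutions exist.
Back-substituting, 13·(7) + 30·(-3) = 1.
So 13·(7) ≡ 1 (mod 30); multiply by 24: x ≡ 168 (mod 30).
Smallest nonnegative: x = 168 mod 30 = 18.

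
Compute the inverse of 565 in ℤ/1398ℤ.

193

gcd(1398, 565) = 1.
By Bézout, 565*(193) + 1398*(-78) = 1.
So 565*193 ≡ 1 (mod 1398), and 193 mod 1398 = 193.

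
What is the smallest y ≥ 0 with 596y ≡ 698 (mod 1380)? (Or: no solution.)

gcd(1380, 596):
  1380 = 2·596 + 188
  596 = 3·188 + 32
  188 = 5·32 + 28
  32 = 1·28 + 4
  28 = 7·4
so gcd(1380, 596) = 4.
4 does not divide 698, so the congruence has no solution.

no solution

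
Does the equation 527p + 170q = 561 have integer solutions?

gcd(527, 170) = 17  (527 = 3·170 + 17, 170 = 10·17).
17 divides 561, so integer solutions exist.

yes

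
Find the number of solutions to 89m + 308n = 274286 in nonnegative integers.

gcd(308, 89):
  308 = 3·89 + 41
  89 = 2·41 + 7
  41 = 5·7 + 6
  7 = 1·6 + 1
  6 = 6·1
so gcd(308, 89) = 1.
Back-substitute for Bézout coefficients:
  1 = 7 - 1·6
  ... = 89·(45) + 308·(-13)
Scale by 274286: one solution is (12342870, -3565718). Reduce m mod 308: (78, 868).
General: m = 78 + 308t, n = 868 - 89t.
m ≥ 0 ⇒ t ≥ 0; n ≥ 0 ⇒ t ≤ 9. So t ∈ [0, 9]: 10 solutions.

10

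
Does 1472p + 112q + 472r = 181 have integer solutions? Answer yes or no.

gcd(1472, 112) = 16  (1472 = 13*112 + 16, 112 = 7*16).
gcd(16, 472) = 8.
8 does not divide 181 (remainder 5), so no integer solutions.

no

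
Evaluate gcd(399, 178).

gcd(399, 178):
  399 = 2×178 + 43
  178 = 4×43 + 6
  43 = 7×6 + 1
  6 = 6×1
so gcd(399, 178) = 1.

1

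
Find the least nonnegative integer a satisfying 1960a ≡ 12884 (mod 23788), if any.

gcd(23788, 1960) = 4  (23788 = 12·1960 + 268, 1960 = 7·268 + 84, 268 = 3·84 + 16, 84 = 5·16 + 4, 16 = 4·4).
4 divides 12884, so solutions exist.
Back-substituting, 1960·(1420) + 23788·(-117) = 4.
So 1960·(1420) ≡ 4 (mod 23788); multiply by 3221: a ≡ 4573820 (mod 5947).
Smallest nonnegative: a = 4573820 mod 5947 = 577.

577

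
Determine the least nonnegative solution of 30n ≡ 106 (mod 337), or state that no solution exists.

26

gcd(337, 30) = 1.
1 divides 106, so solutions exist.
By Bézout, 30*(-146) + 337*(13) = 1.
So 30*(-146) ≡ 1 (mod 337); multiply by 106: n ≡ -15476 (mod 337).
Smallest nonnegative: n = -15476 mod 337 = 26.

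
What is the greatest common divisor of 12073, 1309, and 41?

gcd(12073, 1309) = 1.
gcd(1, 41) = 1.

1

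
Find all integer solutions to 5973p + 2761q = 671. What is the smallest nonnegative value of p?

gcd(5973, 2761):
  5973 = 2*2761 + 451
  2761 = 6*451 + 55
  451 = 8*55 + 11
  55 = 5*11
so gcd(5973, 2761) = 11.
11 divides 671, so solutions exist.
Back-substitute for Bézout coefficients:
  11 = 451 - 8*55
  ... = 5973*(49) + 2761*(-106)
Scale by 671/11 = 61: (p₀, q₀) = (2989, -6466).
General solution: p = 2989 + 251t, q = -6466 - 543t for integer t.
p ≥ 0: smallest is 2989 mod 251 = 228 (at t = -11), with q = -493.

228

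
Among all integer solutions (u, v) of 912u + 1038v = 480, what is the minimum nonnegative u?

128

gcd(1038, 912) = 6.
6 divides 480, so solutions exist.
By Bézout, 912*(-33) + 1038*(29) = 6.
Scale by 480/6 = 80: (u₀, v₀) = (-2640, 2320).
General solution: u = -2640 + 173t, v = 2320 - 152t for integer t.
u ≥ 0: smallest is -2640 mod 173 = 128 (at t = 16), with v = -112.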